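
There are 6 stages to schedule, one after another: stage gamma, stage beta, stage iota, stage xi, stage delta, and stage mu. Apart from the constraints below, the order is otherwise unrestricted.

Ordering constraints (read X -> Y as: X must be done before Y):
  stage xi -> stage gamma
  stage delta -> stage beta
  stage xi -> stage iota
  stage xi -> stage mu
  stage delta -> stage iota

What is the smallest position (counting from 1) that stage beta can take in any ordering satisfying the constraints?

2

Working backwards through the constraints from stage beta, its only required predecessor is stage delta.
With 1 mandatory predecessor, the earliest stage beta can sit is position 1+1 = 2, and placing just that one first achieves it.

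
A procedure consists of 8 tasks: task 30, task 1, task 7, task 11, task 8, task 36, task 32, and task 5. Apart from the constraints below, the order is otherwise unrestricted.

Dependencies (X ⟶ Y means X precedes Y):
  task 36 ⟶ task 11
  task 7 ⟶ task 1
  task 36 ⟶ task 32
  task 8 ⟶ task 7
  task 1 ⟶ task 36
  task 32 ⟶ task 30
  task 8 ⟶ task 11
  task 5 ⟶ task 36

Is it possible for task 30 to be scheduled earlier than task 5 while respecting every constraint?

There is a dependency chain task 5 → task 36 → task 32 → task 30, so task 30 always comes after task 5.
Hence task 30 can never be scheduled before task 5.

No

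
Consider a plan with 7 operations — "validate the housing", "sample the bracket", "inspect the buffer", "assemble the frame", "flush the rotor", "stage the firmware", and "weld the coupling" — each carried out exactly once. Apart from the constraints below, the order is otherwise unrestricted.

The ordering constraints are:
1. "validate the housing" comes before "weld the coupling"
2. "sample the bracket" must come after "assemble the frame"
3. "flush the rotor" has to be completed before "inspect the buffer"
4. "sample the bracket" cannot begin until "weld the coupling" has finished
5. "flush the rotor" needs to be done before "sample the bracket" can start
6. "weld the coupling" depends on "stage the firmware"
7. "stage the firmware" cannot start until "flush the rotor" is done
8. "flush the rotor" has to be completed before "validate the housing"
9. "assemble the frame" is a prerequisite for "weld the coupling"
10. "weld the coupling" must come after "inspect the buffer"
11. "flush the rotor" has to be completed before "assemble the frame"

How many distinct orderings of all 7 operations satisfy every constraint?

24

"flush the rotor" is the only operation with nothing required before it, so every ordering starts there.
Enumerating by repeatedly choosing an available operation (one whose prerequisites are all placed) gives 24 distinct complete orderings.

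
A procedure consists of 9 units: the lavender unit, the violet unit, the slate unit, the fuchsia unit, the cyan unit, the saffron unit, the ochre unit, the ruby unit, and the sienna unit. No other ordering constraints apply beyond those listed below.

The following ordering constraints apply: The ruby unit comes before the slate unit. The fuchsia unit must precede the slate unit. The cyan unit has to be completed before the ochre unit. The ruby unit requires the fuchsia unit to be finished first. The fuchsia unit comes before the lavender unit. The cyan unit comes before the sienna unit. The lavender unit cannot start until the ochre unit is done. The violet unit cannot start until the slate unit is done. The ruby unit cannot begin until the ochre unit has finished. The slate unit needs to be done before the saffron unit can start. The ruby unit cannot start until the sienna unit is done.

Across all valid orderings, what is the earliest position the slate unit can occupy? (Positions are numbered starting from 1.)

6

The units that are forced before the slate unit, directly or transitively, are the fuchsia unit, the cyan unit, the ochre unit, the ruby unit, the sienna unit. That's 5 units.
With 5 mandatory predecessors, the earliest the slate unit can sit is position 5+1 = 6, and placing just those 5 first achieves it.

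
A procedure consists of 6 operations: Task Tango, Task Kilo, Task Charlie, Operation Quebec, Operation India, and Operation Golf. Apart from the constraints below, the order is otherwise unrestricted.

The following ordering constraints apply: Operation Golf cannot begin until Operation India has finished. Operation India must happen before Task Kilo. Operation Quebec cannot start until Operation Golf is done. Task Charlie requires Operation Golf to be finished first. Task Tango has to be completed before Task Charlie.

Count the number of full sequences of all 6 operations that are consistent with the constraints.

33

The operations with no prerequisites are Task Tango, Operation India; any of them can be placed first.
Enumerating by repeatedly choosing an available operation (one whose prerequisites are all placed) gives 33 distinct complete orderings.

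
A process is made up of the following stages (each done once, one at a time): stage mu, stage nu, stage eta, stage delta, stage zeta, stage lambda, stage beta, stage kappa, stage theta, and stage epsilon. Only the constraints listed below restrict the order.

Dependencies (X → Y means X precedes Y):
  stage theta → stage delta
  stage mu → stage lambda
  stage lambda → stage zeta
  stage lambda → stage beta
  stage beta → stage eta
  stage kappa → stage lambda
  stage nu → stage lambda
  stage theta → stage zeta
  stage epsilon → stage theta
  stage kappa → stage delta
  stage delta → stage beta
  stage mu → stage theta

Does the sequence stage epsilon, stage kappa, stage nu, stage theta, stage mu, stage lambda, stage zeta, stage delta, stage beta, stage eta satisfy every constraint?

Here stage mu comes after stage theta.
Since stage mu is required before stage theta, the ordering is invalid.

No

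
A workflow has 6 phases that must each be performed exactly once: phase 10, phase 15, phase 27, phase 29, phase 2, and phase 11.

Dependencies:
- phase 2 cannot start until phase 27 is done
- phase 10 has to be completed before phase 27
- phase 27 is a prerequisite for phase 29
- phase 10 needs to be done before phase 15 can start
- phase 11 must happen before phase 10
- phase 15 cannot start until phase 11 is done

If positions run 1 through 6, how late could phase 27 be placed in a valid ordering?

4

Every phase that must follow phase 27 has to come after it. Tracing all chains starting from phase 27, those phases are: phase 29, phase 2 — 2 in total.
With 2 mandatory successors out of 6 phases total, the latest slot for phase 27 is 6−2 = 4, and it's reachable by doing all non-successors before phase 27.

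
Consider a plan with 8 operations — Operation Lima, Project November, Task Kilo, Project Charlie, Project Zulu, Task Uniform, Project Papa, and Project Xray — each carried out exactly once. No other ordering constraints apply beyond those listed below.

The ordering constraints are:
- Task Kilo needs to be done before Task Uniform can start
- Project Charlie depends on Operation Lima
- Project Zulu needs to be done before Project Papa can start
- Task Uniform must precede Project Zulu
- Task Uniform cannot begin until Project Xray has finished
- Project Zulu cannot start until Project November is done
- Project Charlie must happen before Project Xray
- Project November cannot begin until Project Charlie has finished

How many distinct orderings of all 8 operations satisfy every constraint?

The operations with no prerequisites are Operation Lima, Task Kilo; any of them can be placed first.
Enumerating by repeatedly choosing an available operation (one whose prerequisites are all placed) gives 14 distinct complete orderings.

14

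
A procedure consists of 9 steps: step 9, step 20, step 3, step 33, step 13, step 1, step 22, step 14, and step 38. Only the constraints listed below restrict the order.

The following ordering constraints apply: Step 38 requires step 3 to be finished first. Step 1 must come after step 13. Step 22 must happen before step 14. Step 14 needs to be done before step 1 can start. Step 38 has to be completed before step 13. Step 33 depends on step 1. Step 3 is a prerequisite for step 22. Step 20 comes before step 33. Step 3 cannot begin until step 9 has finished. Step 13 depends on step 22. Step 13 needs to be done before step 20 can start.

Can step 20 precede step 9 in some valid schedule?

No

Following step 9 → step 3 → step 38 → step 13 → step 20, step 9 must precede step 20 in every valid ordering.
Hence step 20 can never be scheduled before step 9.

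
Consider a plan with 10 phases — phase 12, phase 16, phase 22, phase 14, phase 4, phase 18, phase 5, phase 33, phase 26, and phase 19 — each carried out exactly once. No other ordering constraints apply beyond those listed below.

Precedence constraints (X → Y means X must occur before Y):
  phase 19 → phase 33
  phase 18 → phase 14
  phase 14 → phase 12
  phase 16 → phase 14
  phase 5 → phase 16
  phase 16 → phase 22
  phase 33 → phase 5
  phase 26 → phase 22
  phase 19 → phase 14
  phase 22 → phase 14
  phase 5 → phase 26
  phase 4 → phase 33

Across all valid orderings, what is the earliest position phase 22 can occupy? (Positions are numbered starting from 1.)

7

The phases that are forced before phase 22, directly or transitively, are phase 16, phase 4, phase 5, phase 33, phase 26, phase 19. That's 6 phases.
With 6 mandatory predecessors, the earliest phase 22 can sit is position 6+1 = 7, and placing just those 6 first achieves it.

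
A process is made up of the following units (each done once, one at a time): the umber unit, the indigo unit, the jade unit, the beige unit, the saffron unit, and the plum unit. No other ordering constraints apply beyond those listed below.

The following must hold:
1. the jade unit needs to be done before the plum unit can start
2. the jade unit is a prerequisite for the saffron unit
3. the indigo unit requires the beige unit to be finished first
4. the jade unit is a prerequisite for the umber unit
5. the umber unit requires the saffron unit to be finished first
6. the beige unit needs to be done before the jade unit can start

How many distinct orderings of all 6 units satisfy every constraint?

Only the beige unit has no prerequisites, so it must go first.
Enumerating by repeatedly choosing an available unit (one whose prerequisites are all placed) gives 15 distinct complete orderings.

15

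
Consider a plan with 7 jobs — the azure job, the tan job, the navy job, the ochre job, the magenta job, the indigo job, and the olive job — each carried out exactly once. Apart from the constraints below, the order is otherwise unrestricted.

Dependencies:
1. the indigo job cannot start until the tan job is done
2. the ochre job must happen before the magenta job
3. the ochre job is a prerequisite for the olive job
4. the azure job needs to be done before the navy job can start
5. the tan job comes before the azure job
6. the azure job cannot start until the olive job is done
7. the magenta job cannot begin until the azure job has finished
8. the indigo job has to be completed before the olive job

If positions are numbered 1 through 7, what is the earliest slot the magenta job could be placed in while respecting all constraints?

Working backwards through the constraints from the magenta job, its full set of required predecessors is the azure job, the tan job, the ochre job, the indigo job, the olive job — 5 of them.
So at minimum 5 jobs come before the magenta job, putting the magenta job no earlier than position 6. That position is achievable by scheduling exactly those predecessors first.

6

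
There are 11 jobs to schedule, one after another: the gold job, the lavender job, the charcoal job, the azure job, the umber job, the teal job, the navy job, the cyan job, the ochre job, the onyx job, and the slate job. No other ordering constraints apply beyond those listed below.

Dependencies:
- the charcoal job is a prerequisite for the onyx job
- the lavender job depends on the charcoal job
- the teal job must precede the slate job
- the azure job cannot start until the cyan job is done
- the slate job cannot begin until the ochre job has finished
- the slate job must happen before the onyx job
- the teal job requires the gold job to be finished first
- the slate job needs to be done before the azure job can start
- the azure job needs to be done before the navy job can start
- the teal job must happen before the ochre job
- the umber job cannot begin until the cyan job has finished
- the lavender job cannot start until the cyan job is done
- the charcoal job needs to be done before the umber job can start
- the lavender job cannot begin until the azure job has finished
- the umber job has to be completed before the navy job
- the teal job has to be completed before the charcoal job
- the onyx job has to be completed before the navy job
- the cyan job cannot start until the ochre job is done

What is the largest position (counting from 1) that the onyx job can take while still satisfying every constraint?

Following the constraints forward from the onyx job, its only required successor is the navy job.
So at least 1 job follows the onyx job, putting the onyx job no later than position 10. That position is achievable by scheduling everything else first.

10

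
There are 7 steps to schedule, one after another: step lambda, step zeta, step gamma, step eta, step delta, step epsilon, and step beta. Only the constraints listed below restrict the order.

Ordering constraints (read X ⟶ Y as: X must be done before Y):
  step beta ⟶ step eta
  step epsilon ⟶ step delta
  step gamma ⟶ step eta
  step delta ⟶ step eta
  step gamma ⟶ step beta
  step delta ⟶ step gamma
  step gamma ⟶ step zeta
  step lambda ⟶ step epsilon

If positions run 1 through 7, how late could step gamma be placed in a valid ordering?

4

Following every chain forward from step gamma, the steps that must come later are step zeta, step eta, step beta — 3 of them.
With 3 mandatory successors out of 7 steps total, the latest slot for step gamma is 7−3 = 4, and it's reachable by doing all non-successors before step gamma.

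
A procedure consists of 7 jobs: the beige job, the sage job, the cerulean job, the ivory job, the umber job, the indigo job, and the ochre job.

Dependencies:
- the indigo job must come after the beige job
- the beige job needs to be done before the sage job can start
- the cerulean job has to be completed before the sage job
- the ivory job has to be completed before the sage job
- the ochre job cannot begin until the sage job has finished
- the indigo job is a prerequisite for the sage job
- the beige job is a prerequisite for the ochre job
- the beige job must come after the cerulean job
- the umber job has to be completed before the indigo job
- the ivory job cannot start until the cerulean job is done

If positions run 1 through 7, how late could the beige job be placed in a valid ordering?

Following every chain forward from the beige job, the jobs that must come later are the sage job, the indigo job, the ochre job — 3 of them.
So at least 3 jobs follow the beige job, putting the beige job no later than position 4. That position is achievable by scheduling everything else first.

4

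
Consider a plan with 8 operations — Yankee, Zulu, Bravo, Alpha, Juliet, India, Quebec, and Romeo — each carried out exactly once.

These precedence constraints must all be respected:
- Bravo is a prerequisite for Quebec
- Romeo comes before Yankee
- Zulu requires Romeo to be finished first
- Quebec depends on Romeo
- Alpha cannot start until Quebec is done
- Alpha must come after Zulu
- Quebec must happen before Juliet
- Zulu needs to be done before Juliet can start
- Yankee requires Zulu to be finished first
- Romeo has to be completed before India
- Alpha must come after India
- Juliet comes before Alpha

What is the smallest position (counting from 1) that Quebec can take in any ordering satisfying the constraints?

Working backwards through the constraints from Quebec, its full set of required predecessors is Bravo, Romeo — 2 of them.
So at minimum 2 operations come before Quebec, putting Quebec no earlier than position 3. That position is achievable by scheduling exactly those predecessors first.

3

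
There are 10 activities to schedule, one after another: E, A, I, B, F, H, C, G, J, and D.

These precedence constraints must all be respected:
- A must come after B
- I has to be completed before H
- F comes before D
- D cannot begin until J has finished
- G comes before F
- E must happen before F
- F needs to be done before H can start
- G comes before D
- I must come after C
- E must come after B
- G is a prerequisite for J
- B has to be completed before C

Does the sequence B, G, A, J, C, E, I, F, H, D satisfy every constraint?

Yes

Every stated constraint is respected: G sits at position 2, ahead of D at position 10, and each of the other listed pairs likewise has the predecessor earlier in the sequence.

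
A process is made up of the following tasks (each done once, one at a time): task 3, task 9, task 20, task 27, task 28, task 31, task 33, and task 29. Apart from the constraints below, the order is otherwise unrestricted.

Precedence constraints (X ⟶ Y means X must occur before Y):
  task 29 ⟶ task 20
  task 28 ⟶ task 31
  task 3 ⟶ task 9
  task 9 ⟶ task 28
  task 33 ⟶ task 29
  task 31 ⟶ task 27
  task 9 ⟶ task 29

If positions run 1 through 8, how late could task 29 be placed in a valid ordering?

7

Following the constraints forward from task 29, its only required successor is task 20.
So at least 1 task follows task 29, putting task 29 no later than position 7. That position is achievable by scheduling everything else first.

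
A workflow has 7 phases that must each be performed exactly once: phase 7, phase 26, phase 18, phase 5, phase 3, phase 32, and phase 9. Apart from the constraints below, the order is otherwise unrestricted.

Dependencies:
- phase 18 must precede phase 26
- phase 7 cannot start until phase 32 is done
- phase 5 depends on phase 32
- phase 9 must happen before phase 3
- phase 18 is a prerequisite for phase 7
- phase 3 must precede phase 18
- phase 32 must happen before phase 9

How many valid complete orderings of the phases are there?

Only phase 32 has no prerequisites, so it must go first.
Counting all ways to extend the partial order to a total order gives 12.

12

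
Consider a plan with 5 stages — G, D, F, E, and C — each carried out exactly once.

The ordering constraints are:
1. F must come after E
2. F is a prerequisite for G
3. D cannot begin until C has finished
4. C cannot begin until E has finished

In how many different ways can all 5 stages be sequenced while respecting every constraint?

6

Only E has no prerequisites, so it must go first.
Counting all ways to extend the partial order to a total order gives 6.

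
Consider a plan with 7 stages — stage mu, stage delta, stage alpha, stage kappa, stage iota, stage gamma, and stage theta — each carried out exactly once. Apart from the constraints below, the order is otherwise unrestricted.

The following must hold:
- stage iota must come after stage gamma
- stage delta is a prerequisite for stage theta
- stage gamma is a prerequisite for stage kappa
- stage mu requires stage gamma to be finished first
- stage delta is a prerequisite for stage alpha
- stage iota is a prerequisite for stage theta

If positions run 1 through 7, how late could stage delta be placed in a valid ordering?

Every stage that must follow stage delta has to come after it. Tracing all chains starting from stage delta, those stages are: stage alpha, stage theta — 2 in total.
So at least 2 stages follow stage delta, putting stage delta no later than position 5. That position is achievable by scheduling everything else first.

5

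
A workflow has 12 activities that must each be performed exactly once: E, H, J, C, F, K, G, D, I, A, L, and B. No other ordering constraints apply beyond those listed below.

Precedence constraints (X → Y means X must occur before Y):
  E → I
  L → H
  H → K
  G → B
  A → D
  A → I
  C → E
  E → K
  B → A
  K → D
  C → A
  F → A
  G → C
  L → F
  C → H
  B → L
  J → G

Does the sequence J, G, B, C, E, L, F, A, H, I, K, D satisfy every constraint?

Checking each listed constraint against this order: for instance, E is in position 5 and K in position 11, so that constraint holds — and the remaining constraints check out the same way.

Yes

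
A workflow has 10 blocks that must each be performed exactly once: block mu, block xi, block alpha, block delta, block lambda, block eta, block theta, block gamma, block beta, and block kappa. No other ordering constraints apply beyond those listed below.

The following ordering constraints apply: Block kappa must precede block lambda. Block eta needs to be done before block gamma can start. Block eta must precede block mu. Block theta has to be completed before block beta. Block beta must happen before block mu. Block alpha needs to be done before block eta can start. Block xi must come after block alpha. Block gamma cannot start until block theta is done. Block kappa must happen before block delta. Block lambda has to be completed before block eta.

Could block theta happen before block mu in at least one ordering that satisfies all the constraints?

Yes

The constraints force block theta before block mu, so yes — every valid ordering has block theta earlier.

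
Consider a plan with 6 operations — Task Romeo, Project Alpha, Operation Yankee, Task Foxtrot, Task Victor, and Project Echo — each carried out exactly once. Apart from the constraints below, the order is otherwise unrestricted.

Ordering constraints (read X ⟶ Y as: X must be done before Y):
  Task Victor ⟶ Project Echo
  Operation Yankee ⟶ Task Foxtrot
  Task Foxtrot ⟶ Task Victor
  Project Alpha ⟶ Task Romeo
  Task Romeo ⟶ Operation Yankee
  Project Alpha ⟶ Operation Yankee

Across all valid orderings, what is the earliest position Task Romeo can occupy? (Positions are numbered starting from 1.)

2

The only operation forced before Task Romeo (directly or transitively) is Project Alpha.
So at minimum 1 operation comes before Task Romeo, putting Task Romeo no earlier than position 2. That position is achievable by scheduling exactly that predecessor first.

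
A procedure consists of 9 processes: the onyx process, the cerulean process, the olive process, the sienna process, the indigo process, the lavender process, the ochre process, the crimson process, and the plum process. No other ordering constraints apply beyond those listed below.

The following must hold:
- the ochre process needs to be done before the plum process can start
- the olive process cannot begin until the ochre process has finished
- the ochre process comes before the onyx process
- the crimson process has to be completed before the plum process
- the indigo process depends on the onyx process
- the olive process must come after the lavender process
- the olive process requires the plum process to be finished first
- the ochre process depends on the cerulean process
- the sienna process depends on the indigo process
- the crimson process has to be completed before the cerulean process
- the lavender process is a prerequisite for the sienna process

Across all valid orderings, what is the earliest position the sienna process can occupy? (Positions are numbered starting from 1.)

7

Every process that must precede the sienna process has to come before it. Tracing all chains that end at the sienna process, those processes are: the onyx process, the cerulean process, the indigo process, the lavender process, the ochre process, the crimson process — 6 in total.
With 6 mandatory predecessors, the earliest the sienna process can sit is position 6+1 = 7, and placing just those 6 first achieves it.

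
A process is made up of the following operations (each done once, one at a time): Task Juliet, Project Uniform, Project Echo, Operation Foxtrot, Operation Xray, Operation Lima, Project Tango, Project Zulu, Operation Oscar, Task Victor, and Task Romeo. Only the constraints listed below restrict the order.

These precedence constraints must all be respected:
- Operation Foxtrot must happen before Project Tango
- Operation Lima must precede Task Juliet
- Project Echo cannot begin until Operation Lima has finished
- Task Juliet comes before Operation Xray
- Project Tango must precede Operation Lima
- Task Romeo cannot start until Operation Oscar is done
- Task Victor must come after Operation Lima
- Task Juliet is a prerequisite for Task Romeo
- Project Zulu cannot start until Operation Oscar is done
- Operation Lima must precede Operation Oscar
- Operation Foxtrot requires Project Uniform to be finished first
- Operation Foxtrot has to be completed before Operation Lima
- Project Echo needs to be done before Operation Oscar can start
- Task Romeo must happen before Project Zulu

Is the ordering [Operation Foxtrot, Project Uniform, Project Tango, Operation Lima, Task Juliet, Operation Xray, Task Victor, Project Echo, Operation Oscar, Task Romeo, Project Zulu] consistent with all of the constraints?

Here Project Uniform comes after Operation Foxtrot.
That contradicts the constraint that Project Uniform must precede Operation Foxtrot.

No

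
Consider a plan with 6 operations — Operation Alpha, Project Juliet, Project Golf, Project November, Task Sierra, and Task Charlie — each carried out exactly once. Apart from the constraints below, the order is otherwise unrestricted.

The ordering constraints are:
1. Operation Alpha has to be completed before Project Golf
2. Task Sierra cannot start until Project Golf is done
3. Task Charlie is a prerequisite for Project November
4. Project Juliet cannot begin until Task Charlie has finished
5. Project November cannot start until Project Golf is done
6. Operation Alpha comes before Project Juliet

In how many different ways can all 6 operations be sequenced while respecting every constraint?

The operations with no prerequisites are Operation Alpha, Task Charlie; any of them can be placed first.
Systematically extending each partial ordering one operation at a time and counting, there are 24 complete orderings.

24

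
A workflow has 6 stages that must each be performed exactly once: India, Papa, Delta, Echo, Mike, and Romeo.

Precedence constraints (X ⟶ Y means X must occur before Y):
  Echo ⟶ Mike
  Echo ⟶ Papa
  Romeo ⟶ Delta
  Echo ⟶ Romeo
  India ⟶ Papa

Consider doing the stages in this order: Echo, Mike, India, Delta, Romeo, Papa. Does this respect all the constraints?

Here Romeo comes after Delta.
That contradicts the constraint that Romeo must precede Delta.

No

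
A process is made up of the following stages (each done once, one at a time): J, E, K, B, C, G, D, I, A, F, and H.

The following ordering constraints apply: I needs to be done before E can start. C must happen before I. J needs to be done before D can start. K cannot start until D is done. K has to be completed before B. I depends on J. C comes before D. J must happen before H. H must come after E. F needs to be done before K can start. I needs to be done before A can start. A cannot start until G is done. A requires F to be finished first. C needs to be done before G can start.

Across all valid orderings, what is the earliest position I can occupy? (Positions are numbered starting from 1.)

3

Every stage that must precede I has to come before it. Tracing all chains that end at I, those stages are: J, C — 2 in total.
So at minimum 2 stages come before I, putting I no earlier than position 3. That position is achievable by scheduling exactly those predecessors first.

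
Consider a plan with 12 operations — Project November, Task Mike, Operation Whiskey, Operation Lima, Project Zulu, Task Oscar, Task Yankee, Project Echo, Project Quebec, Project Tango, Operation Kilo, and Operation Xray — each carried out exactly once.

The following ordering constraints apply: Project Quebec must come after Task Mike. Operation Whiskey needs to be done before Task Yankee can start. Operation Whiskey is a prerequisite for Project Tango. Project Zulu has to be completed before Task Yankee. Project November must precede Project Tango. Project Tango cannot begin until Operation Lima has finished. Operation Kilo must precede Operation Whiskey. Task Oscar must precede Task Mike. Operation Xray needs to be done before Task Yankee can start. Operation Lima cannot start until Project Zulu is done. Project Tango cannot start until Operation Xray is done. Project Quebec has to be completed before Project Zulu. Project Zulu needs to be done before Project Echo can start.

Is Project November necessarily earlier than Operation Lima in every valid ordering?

No chain of constraints connects Project November to Operation Lima in either direction.
A valid ordering placing Operation Lima before Project November exists, so the answer is no.

No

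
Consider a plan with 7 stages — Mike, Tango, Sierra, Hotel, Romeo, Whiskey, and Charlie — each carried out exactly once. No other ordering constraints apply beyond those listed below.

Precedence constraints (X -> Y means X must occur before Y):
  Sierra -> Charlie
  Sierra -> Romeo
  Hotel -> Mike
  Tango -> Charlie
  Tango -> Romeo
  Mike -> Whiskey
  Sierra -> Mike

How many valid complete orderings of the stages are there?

104

3 stages have no prerequisites (Tango, Sierra, Hotel), so any of them could come first.
Enumerating by repeatedly choosing an available stage (one whose prerequisites are all placed) gives 104 distinct complete orderings.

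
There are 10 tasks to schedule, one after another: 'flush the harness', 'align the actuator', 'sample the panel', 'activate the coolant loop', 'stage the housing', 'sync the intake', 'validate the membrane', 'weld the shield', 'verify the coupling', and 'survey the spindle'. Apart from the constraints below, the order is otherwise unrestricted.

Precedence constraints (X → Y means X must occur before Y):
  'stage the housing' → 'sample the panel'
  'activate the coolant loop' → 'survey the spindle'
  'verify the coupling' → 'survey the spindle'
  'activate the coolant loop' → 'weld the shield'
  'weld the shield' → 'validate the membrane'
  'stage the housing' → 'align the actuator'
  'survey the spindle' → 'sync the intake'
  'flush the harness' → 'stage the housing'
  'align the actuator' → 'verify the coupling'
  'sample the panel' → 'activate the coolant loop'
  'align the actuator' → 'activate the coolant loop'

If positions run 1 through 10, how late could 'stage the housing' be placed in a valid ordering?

The tasks that are forced after 'stage the housing', directly or by a chain of constraints, are 'align the actuator', 'sample the panel', 'activate the coolant loop', 'sync the intake', 'validate the membrane', 'weld the shield', 'verify the coupling', 'survey the spindle'. That's 8 tasks.
With 8 mandatory successors out of 10 tasks total, the latest slot for 'stage the housing' is 10−8 = 2, and it's reachable by doing all non-successors before 'stage the housing'.

2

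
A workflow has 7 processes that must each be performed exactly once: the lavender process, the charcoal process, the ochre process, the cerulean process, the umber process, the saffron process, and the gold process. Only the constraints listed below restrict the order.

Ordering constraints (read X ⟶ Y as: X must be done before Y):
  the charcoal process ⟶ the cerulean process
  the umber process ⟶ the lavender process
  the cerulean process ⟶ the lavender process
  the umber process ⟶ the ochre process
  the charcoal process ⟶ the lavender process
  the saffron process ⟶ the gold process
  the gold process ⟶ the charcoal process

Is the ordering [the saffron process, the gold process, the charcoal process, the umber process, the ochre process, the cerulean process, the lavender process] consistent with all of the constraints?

Going through the constraints one by one, each required predecessor appears earlier in the sequence than its dependent — e.g. the charcoal process (position 3) is before the lavender process (position 7), as required.

Yes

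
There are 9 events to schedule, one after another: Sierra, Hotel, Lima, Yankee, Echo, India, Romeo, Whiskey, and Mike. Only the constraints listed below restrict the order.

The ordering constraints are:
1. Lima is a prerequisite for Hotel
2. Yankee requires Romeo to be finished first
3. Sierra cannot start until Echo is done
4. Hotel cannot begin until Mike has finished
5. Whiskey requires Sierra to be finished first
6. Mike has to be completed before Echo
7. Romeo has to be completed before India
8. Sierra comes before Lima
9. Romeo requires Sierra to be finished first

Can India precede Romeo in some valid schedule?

The constraints give a chain Romeo → India, which forces Romeo before India.
Hence India can never be scheduled before Romeo.

No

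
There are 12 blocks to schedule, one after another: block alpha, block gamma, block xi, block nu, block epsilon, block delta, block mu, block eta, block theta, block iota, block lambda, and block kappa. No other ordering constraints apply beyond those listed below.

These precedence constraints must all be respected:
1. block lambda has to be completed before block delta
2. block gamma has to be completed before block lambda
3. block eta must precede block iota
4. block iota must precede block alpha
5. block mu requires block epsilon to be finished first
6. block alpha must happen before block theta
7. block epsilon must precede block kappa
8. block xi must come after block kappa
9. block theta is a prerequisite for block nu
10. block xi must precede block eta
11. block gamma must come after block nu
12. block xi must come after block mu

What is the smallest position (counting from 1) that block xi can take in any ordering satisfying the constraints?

Every block that must precede block xi has to come before it. Tracing all chains that end at block xi, those blocks are: block epsilon, block mu, block kappa — 3 in total.
With 3 mandatory predecessors, the earliest block xi can sit is position 3+1 = 4, and placing just those 3 first achieves it.

4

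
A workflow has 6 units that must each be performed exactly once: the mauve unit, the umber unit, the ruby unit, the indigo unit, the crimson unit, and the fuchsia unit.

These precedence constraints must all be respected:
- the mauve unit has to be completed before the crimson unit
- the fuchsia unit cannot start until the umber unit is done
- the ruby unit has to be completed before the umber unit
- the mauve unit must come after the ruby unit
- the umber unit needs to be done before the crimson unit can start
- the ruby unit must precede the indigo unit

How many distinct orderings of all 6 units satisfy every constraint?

The ruby unit is the only unit with nothing required before it, so every ordering starts there.
Enumerating by repeatedly choosing an available unit (one whose prerequisites are all placed) gives 25 distinct complete orderings.

25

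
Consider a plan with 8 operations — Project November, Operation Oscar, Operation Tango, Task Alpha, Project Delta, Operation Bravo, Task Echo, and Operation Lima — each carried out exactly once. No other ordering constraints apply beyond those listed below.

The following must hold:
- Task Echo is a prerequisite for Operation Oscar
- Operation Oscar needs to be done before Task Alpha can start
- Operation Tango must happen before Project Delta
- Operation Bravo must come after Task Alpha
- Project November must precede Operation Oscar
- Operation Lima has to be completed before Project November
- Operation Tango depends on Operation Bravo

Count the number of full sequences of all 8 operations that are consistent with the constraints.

The operations with no prerequisites are Task Echo, Operation Lima; any of them can be placed first.
Enumerating by repeatedly choosing an available operation (one whose prerequisites are all placed) gives 3 distinct complete orderings.

3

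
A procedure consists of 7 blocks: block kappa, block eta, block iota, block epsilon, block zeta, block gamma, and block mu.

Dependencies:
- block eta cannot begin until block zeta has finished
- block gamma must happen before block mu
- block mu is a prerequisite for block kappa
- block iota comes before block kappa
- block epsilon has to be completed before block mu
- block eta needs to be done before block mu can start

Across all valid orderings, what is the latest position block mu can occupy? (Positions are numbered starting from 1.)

Following the constraints forward from block mu, its only required successor is block kappa.
With 1 mandatory successor out of 7 blocks total, the latest slot for block mu is 7−1 = 6, and it's reachable by doing all non-successors before block mu.

6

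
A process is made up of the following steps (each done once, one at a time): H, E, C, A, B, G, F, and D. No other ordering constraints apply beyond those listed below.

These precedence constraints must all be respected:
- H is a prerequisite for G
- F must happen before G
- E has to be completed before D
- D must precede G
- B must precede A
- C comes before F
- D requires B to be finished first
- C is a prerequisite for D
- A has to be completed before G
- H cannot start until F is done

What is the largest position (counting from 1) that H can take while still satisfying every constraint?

The only step forced after H (directly or by a chain) is G.
With 1 mandatory successor out of 8 steps total, the latest slot for H is 8−1 = 7, and it's reachable by doing all non-successors before H.

7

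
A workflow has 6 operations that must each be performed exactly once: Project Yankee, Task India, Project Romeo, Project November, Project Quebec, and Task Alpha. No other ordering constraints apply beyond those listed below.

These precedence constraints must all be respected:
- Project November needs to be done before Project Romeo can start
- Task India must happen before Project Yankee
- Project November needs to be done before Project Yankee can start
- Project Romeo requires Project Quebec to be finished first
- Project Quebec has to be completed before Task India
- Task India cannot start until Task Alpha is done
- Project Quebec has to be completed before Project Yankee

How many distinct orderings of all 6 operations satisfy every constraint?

3 operations have no prerequisites (Project November, Project Quebec, Task Alpha), so any of them could come first.
Enumerating by repeatedly choosing an available operation (one whose prerequisites are all placed) gives 24 distinct complete orderings.

24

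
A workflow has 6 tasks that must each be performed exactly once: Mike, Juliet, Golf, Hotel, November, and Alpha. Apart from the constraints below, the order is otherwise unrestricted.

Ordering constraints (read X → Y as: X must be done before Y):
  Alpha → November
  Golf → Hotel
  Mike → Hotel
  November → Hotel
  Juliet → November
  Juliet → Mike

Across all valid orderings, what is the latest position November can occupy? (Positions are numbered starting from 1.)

Following the constraints forward from November, its only required successor is Hotel.
So at least 1 task follows November, putting November no later than position 5. That position is achievable by scheduling everything else first.

5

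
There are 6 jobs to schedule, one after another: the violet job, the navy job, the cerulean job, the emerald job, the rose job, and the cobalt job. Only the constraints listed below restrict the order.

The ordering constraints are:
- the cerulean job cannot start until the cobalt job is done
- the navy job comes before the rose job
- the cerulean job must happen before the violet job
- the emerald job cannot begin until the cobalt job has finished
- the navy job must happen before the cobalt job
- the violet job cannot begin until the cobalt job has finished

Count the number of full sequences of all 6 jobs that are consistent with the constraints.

15

The navy job is the only job with nothing required before it, so every ordering starts there.
Counting all ways to extend the partial order to a total order gives 15.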